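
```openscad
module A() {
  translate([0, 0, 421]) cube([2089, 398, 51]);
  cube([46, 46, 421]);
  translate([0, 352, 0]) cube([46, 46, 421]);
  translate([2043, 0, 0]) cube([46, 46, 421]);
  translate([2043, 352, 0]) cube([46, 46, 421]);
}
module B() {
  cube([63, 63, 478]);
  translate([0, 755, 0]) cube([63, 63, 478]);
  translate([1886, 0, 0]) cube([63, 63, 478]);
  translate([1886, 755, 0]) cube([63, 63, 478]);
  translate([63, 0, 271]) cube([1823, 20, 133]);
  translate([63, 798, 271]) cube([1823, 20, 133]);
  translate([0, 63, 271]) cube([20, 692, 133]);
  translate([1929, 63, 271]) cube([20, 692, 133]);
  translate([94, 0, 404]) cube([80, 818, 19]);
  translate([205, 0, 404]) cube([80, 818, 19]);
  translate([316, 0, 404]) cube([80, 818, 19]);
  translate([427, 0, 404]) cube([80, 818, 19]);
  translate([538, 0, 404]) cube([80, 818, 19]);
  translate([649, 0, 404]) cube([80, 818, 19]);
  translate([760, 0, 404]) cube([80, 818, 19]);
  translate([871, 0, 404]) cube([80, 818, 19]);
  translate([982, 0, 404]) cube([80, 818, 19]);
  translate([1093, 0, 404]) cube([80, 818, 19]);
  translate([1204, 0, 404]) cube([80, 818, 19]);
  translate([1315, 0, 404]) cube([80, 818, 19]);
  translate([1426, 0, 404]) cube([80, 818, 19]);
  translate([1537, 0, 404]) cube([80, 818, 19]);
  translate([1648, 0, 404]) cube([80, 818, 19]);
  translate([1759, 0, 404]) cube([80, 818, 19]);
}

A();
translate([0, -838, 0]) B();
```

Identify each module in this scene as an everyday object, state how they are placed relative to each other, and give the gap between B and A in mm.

A is a bench. B is a bed frame. The bed frame is on the floor beside the bench on its −y side. The gap between the bed frame and the bench is 20 mm.

The bed frame's nearest face is 20 mm from the bench's −y face.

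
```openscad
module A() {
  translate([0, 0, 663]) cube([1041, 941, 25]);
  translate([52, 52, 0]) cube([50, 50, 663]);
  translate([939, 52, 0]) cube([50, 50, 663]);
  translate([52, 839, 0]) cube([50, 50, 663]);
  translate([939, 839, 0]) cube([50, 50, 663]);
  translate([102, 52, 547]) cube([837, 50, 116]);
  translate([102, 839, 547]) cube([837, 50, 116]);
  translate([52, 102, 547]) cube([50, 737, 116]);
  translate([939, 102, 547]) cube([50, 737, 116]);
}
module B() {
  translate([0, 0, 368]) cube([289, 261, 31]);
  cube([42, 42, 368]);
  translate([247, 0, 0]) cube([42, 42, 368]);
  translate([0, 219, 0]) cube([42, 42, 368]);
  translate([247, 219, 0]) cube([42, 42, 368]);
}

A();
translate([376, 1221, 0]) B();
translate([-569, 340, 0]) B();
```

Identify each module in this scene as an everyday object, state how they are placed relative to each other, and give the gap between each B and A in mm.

A is a table. B is a stool. Two stools sit around the table at the +y, −x sides. The gap between each stool and the table is 280 mm.

Each stool's nearest face is 280 mm from the table's bounding box.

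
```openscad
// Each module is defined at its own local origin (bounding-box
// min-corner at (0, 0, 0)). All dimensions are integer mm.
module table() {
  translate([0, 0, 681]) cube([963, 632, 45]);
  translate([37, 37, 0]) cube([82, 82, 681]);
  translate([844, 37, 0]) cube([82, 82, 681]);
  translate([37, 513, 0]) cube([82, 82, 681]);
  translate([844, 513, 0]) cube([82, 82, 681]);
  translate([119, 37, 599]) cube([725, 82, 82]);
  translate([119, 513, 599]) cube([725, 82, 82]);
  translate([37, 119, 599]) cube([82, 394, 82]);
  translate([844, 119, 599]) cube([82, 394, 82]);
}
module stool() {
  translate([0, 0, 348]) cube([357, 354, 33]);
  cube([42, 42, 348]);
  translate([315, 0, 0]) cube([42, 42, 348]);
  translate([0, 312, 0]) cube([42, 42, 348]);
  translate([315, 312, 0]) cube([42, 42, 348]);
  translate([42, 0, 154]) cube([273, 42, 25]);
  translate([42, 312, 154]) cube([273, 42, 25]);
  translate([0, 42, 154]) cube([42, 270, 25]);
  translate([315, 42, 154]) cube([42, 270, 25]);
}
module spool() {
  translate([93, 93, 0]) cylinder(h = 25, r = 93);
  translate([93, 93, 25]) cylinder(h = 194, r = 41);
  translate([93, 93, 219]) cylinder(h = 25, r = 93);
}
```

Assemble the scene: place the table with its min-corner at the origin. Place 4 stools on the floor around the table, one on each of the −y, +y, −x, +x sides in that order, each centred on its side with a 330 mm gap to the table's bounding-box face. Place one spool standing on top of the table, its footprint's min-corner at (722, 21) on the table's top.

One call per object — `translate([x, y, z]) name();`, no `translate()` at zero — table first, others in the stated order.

table();
translate([303, -684, 0]) stool();
translate([303, 962, 0]) stool();
translate([-687, 139, 0]) stool();
translate([1293, 139, 0]) stool();
translate([722, 21, 726]) spool();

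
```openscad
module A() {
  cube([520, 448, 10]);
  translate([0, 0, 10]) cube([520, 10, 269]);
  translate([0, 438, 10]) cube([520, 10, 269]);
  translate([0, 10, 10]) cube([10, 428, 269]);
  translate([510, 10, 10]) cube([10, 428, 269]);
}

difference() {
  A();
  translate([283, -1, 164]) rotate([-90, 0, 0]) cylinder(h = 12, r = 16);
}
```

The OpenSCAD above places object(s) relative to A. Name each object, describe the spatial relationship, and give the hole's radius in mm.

A is an open box. The open box has a circular hole through its front wall. The hole's radius is 16 mm.

The subtracted cylinder has r = 16 mm.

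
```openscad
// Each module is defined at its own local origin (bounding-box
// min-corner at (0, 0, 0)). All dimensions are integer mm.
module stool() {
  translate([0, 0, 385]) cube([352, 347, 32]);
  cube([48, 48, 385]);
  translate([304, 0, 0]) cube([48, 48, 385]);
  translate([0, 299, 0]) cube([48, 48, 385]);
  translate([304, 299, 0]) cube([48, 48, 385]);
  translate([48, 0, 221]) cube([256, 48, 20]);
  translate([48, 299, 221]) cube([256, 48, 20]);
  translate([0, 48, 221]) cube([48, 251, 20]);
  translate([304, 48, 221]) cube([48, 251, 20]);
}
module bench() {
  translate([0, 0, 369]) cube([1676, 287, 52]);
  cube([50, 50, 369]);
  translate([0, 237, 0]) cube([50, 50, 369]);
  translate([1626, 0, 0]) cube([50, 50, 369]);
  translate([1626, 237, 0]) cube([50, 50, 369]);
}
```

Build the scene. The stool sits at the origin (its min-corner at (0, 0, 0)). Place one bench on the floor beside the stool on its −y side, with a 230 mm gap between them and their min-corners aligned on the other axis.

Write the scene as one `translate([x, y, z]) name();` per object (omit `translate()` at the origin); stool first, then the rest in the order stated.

stool();
translate([0, -517, 0]) bench();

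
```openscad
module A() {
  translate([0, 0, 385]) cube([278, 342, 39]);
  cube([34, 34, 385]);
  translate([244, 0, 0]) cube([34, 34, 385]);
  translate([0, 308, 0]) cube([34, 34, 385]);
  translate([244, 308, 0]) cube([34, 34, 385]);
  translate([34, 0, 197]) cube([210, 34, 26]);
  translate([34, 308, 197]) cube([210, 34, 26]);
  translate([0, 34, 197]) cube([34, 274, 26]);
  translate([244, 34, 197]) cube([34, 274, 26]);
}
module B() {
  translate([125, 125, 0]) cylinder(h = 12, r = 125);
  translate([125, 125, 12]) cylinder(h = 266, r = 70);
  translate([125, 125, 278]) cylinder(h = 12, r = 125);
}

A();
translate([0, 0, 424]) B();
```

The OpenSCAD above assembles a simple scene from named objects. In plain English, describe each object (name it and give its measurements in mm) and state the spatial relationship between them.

A is a four-legged stool. The seat is 278×342 mm, 39 mm thick, top at z = 424 mm. It stands on four square legs, each 34×34 mm in cross-section, from z = 0 to the seat underside, each flush with a corner of the seat. Four stretchers, 34 mm wide and 26 mm tall, connect adjacent legs with their undersides at z = 197 mm, each running between the inner faces of the legs it joins and aligned with the legs' outer faces on the other axis.

B is a spool: two coaxial disc flanges of radius 125 mm and thickness 12 mm, joined by a core cylinder of radius 70 mm and height 266 mm. The lower flange rests on z = 0 and the three cylinders share a vertical axis.

The spool is on top of the stool.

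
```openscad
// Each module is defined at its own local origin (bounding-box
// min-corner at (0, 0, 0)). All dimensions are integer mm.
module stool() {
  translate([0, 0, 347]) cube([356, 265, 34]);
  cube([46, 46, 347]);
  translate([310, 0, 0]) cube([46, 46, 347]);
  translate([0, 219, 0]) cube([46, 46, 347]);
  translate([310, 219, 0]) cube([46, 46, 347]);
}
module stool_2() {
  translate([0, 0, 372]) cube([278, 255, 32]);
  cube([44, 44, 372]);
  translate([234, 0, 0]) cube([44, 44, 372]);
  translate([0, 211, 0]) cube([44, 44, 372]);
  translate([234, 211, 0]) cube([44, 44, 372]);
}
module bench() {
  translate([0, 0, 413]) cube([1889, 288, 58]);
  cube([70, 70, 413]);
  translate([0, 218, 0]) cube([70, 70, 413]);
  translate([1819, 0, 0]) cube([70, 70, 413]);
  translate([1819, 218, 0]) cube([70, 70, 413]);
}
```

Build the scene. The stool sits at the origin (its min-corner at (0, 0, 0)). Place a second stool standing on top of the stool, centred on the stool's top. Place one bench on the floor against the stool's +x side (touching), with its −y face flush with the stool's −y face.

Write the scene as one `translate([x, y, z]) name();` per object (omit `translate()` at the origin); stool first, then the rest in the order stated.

stool();
translate([39, 5, 381]) stool_2();
translate([356, 0, 0]) bench();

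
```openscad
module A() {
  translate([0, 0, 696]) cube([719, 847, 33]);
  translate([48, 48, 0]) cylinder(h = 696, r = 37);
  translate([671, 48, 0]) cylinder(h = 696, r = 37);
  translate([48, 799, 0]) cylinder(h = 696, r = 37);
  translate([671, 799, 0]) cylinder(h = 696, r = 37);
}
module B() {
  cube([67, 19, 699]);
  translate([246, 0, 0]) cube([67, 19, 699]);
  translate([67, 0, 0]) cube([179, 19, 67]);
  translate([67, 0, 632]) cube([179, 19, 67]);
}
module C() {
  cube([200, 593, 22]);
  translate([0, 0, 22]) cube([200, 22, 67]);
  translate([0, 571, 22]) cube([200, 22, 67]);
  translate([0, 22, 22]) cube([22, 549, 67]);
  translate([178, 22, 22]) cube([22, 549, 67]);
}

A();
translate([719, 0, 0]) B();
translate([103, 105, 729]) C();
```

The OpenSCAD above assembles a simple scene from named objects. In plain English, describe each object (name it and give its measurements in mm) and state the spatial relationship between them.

A is a rectangular dining table. The top is 719×847×33 mm with its upper surface at z = 729 mm. It stands on four round legs of 74 mm diameter, each leg's bounding box inset 11 mm from the nearest pair of top edges, running from the floor to the underside of the top.

B is a picture frame with a 179×565 mm rectangular opening (x by z) and a uniform 67 mm border on every side. Frame depth is 19 mm along y. It is built from two vertical stiles running the full outside height and two horizontal rails spanning the gap between the stiles.

C is an open storage box with external size 200×593×89 mm and wall thickness 22 mm (the base is also 22 mm thick). The base covers the whole footprint; the four walls stand on the base, with the y-facing walls full-width and the x-facing walls fitting between their inner faces.

The picture frame is against the table's +x side, with their −y faces flush. The open box is on top of the table.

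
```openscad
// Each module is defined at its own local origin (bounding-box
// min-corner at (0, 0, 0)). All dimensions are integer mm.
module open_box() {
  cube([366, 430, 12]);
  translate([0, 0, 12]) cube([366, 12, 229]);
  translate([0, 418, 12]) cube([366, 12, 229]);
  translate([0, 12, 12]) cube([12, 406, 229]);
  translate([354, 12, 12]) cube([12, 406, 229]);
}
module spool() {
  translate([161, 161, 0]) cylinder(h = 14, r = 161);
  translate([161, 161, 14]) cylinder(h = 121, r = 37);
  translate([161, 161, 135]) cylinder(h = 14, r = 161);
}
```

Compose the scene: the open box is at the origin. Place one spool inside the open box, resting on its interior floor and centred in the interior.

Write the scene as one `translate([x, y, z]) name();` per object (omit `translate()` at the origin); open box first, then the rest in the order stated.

open_box();
translate([22, 54, 12]) spool();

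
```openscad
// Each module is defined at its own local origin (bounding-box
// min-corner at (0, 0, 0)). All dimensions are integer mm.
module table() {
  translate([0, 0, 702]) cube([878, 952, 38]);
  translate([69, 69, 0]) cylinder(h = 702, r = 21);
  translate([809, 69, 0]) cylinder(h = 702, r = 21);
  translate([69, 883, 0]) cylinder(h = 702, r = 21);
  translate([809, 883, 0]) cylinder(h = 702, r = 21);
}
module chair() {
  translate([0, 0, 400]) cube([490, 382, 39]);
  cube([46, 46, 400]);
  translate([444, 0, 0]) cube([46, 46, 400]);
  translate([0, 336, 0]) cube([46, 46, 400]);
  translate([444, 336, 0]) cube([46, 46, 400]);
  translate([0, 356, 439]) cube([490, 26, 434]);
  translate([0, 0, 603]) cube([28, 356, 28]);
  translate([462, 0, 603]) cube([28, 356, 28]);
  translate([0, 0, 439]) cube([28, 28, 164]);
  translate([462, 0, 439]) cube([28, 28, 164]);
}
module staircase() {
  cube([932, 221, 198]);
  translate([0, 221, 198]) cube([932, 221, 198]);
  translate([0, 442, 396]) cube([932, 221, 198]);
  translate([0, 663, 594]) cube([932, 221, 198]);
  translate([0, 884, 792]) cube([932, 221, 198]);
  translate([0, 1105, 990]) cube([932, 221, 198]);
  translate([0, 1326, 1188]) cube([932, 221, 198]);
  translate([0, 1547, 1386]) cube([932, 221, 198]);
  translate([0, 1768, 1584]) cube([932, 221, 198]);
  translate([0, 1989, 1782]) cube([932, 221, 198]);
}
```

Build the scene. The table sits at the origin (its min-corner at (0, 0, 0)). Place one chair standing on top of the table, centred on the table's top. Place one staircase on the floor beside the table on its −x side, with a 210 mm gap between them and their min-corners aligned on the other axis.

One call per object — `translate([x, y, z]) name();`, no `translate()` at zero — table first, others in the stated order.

table();
translate([194, 285, 740]) chair();
translate([-1142, 0, 0]) staircase();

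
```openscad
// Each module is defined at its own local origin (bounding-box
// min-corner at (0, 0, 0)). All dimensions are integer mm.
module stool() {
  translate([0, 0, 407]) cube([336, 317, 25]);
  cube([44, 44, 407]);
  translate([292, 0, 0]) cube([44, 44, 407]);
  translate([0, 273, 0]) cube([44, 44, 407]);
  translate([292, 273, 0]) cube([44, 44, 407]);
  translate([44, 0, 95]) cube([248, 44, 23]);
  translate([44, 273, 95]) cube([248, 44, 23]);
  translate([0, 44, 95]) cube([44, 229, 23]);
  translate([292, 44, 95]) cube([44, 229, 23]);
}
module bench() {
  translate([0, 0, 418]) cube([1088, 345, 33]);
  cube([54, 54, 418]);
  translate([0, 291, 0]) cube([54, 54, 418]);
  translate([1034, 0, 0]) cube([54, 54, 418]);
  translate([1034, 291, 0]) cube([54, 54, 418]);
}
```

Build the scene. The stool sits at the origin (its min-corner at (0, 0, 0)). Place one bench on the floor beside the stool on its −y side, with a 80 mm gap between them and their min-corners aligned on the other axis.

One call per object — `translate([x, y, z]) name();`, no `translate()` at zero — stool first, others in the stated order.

stool();
translate([0, -425, 0]) bench();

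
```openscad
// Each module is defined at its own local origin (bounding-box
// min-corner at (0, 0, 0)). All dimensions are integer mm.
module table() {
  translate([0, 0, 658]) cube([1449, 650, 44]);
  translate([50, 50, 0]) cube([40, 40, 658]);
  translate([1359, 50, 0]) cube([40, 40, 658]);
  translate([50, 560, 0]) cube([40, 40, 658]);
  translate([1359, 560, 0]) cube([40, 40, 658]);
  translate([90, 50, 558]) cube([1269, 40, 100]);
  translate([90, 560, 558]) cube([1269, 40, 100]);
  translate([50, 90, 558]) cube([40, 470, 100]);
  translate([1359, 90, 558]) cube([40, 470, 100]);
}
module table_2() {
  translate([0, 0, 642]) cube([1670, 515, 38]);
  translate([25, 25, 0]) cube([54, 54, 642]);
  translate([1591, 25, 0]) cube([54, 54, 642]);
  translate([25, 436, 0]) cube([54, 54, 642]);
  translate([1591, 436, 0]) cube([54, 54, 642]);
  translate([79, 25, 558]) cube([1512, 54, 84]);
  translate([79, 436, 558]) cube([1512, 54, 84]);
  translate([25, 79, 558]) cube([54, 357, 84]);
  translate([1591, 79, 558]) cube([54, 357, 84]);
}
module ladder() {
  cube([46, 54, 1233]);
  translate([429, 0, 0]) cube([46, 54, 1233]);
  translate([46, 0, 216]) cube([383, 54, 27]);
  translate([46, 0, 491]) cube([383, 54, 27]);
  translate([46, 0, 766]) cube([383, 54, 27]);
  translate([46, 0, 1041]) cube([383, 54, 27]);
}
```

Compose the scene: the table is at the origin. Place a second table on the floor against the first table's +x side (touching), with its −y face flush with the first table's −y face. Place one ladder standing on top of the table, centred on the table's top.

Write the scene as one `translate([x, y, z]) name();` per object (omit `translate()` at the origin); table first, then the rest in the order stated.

table();
translate([1449, 0, 0]) table_2();
translate([487, 298, 702]) ladder();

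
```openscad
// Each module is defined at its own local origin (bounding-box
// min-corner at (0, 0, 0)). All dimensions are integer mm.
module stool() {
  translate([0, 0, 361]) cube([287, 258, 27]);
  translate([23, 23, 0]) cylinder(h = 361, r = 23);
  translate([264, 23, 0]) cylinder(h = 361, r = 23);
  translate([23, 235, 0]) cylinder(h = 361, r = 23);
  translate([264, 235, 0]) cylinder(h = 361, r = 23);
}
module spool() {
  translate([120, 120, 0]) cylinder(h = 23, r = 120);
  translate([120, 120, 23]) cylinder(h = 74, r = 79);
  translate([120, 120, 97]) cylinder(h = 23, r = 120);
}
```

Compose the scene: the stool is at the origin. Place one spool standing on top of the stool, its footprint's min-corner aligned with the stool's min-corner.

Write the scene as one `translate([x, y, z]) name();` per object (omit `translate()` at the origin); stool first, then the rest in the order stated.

stool();
translate([0, 0, 388]) spool();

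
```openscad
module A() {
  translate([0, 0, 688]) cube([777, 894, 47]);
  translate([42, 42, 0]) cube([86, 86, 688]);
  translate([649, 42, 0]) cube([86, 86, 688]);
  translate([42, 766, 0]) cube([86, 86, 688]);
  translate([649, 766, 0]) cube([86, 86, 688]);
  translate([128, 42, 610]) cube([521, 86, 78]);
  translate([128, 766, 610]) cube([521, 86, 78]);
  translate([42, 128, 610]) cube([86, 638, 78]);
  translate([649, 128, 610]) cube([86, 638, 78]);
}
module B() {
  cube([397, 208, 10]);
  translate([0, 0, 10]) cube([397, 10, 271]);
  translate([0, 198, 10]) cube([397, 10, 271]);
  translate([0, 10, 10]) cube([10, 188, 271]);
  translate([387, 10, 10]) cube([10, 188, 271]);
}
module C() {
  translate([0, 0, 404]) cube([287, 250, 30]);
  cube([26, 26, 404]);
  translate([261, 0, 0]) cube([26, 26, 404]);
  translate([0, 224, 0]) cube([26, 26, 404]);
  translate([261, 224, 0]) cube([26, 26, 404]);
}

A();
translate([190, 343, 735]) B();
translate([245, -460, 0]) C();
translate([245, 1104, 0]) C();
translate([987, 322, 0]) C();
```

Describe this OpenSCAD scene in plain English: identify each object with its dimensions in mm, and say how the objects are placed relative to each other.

A is a rectangular dining table. The top is 777×894×47 mm with its upper surface at z = 735 mm. It stands on four 86×86 mm square legs, each inset 42 mm from the nearest pair of top edges, running from the floor to the underside of the top. Four apron rails, 86 mm thick and 78 mm tall, run between adjacent legs with their top edges flush with the underside of the top and their outer faces flush with the legs' outer faces.

B is an open-topped rectangular box: outside dimensions 397×208×281 mm, with a uniform wall and base thickness of 10 mm. The base is a full 397×208 slab on the floor; four walls sit on top of the base. The front and back walls (the −y and +y sides) span the full width; the two side walls fit between them.

C is a four-legged stool. The seat is a 287×250×30 mm slab whose top surface is at z = 434 mm; four square legs, each 26×26 mm in cross-section, run from the floor (z = 0) to the underside of the seat, each flush with a corner of the seat.

The open box is on top of the table, centred. Three stools sit around the table at the −y, +y, +x sides.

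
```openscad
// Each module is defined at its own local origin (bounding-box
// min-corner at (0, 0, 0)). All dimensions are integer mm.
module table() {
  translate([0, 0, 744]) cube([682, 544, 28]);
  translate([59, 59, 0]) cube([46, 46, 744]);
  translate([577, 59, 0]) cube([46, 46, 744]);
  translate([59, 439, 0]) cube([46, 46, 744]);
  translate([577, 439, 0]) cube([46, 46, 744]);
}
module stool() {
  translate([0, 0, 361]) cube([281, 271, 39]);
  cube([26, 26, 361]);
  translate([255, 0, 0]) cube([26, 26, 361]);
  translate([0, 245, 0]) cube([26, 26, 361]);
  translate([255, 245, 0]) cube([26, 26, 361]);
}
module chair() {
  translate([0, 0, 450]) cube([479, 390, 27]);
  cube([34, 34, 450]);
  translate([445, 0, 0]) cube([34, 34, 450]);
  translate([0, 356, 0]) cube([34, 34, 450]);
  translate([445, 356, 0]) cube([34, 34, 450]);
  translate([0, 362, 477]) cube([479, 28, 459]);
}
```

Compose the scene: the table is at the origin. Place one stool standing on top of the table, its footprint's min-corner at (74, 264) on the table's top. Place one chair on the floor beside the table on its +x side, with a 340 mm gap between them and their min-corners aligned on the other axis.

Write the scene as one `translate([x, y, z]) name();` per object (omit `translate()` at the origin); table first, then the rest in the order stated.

table();
translate([74, 264, 772]) stool();
translate([1022, 0, 0]) chair();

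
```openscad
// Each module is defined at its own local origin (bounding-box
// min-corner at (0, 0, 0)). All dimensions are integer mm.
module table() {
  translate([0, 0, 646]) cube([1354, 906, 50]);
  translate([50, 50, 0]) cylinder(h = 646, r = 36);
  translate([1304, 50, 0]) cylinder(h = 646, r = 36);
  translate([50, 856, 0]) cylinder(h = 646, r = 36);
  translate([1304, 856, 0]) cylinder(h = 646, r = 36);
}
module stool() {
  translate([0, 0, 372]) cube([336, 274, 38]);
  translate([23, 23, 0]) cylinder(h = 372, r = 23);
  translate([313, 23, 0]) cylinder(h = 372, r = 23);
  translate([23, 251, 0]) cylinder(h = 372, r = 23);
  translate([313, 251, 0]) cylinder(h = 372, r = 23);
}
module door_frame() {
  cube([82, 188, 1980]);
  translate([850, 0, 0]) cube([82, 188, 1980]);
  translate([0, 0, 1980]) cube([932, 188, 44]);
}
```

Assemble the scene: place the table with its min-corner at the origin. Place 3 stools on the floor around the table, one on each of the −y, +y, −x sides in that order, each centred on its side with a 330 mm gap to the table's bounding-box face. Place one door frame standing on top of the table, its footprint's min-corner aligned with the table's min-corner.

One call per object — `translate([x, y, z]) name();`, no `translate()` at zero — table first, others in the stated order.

table();
translate([509, -604, 0]) stool();
translate([509, 1236, 0]) stool();
translate([-666, 316, 0]) stool();
translate([0, 0, 696]) door_frame();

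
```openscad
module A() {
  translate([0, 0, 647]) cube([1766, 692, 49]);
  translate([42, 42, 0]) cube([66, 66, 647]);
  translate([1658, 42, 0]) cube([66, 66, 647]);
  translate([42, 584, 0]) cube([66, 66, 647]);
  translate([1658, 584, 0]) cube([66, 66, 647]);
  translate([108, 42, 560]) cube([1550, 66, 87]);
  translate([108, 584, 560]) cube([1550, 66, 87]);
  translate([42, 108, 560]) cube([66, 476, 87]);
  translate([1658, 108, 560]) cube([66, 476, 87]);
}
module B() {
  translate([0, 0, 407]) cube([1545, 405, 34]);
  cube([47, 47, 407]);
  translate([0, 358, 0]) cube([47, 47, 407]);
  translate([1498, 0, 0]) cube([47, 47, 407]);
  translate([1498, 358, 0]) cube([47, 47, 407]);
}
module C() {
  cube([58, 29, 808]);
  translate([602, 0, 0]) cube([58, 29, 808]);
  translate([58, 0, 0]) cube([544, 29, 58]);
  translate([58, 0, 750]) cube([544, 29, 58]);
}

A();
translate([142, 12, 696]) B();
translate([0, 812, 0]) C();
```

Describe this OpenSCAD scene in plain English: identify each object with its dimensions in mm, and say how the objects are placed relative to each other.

A is a rectangular dining table. The top is 1766×692×49 mm with its upper surface at z = 696 mm. It stands on four 66×66 mm square legs, each inset 42 mm from the nearest pair of top edges, running from the floor to the underside of the top. Four apron rails, 66 mm thick and 87 mm tall, run between adjacent legs with their top edges flush with the underside of the top and their outer faces flush with the legs' outer faces.

B is a bench: a 1545×405 mm seat slab, 34 mm thick, top at z = 441 mm, on four 47×47 mm square legs flush with the seat corners and standing on z = 0.

C is a picture frame with a 544×692 mm rectangular opening (x by z) and a uniform 58 mm border on every side. Frame depth is 29 mm along y. It is built from two vertical stiles running the full outside height and two horizontal rails spanning the gap between the stiles.

The bench is on top of the table. The picture frame is on the floor beside the table on its +y side.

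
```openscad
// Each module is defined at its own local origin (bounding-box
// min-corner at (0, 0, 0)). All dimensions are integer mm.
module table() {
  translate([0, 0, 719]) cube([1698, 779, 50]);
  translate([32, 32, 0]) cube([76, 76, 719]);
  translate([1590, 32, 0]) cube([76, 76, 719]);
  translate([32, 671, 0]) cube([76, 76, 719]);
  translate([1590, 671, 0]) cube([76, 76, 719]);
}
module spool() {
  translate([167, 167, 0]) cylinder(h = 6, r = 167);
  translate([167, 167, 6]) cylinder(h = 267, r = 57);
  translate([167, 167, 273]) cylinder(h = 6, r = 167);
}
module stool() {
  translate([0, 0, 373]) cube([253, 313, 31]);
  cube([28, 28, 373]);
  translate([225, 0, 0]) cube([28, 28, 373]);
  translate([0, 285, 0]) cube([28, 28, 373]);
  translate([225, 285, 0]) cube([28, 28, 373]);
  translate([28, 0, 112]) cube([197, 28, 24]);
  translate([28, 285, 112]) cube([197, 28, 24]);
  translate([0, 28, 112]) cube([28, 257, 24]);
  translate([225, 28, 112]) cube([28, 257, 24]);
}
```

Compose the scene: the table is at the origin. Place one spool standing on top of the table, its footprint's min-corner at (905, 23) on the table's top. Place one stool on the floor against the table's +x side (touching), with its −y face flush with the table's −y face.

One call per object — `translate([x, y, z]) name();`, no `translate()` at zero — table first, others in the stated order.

table();
translate([905, 23, 769]) spool();
translate([1698, 0, 0]) stool();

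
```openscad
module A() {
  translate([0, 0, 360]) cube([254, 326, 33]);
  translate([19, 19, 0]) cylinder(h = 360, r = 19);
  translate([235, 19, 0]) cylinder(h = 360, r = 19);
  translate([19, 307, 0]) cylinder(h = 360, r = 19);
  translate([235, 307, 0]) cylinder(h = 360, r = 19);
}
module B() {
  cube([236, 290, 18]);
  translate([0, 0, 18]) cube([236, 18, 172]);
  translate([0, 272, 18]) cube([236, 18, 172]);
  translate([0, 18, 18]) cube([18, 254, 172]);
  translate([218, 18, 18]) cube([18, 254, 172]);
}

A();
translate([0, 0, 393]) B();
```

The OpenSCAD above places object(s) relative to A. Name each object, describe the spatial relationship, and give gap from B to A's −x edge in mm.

The open box's min-x is at 0; the stool's min-x is 0; gap = 0 mm.

A is a stool. B is an open box. The open box is on top of the stool. The gap from the open box to the stool's −x edge is 0 mm.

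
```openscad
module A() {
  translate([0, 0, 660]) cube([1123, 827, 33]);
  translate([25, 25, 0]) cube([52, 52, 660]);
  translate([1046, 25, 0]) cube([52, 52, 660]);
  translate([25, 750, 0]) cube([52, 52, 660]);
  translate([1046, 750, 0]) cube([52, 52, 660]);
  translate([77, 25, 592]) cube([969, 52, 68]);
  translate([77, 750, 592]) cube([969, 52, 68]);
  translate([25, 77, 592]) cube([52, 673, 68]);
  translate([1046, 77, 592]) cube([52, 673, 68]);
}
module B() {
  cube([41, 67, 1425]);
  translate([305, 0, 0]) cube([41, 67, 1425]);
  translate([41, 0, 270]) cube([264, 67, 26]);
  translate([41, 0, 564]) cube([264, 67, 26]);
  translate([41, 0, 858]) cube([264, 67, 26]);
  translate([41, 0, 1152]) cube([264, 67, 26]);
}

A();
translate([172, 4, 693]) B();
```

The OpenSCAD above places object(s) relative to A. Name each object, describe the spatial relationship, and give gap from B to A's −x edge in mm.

A is a table. B is a ladder. The ladder is on top of the table. The gap from the ladder to the table's −x edge is 172 mm.

The ladder's min-x is at 172; the table's min-x is 0; gap = 172 mm.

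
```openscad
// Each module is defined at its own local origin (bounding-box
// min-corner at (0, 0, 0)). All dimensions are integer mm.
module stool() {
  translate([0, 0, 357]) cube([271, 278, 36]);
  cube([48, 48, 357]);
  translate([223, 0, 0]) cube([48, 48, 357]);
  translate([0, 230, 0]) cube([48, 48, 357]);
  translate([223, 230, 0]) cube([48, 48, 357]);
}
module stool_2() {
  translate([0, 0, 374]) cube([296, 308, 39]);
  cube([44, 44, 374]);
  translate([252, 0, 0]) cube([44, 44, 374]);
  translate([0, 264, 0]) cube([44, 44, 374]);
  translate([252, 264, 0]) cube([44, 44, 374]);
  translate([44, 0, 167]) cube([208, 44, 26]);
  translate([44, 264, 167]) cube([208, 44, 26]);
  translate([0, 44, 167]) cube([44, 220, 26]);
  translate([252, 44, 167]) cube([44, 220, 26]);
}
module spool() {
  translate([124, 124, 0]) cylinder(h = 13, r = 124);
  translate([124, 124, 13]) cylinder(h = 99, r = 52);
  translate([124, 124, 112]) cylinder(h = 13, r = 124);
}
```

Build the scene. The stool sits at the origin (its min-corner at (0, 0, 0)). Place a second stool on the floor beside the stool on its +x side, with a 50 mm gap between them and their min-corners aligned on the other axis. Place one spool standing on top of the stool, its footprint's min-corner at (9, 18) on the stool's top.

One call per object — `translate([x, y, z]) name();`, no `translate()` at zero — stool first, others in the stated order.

stool();
translate([321, 0, 0]) stool_2();
translate([9, 18, 393]) spool();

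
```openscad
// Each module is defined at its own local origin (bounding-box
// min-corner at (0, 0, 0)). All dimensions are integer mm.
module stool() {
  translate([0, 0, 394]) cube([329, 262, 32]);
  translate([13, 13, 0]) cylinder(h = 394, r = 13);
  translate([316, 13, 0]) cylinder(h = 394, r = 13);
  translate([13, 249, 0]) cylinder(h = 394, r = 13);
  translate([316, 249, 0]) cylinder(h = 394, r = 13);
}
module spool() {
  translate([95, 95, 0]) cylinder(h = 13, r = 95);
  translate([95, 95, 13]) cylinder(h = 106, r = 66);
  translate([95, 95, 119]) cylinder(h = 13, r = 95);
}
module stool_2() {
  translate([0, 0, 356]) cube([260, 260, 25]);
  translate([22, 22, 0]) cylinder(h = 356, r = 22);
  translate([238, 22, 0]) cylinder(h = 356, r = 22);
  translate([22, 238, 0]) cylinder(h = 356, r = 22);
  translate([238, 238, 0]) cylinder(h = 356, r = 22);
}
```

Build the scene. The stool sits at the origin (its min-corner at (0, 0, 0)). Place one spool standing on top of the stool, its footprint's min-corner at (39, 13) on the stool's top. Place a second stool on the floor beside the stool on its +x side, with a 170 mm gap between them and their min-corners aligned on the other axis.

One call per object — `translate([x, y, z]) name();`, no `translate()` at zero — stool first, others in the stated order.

stool();
translate([39, 13, 426]) spool();
translate([499, 0, 0]) stool_2();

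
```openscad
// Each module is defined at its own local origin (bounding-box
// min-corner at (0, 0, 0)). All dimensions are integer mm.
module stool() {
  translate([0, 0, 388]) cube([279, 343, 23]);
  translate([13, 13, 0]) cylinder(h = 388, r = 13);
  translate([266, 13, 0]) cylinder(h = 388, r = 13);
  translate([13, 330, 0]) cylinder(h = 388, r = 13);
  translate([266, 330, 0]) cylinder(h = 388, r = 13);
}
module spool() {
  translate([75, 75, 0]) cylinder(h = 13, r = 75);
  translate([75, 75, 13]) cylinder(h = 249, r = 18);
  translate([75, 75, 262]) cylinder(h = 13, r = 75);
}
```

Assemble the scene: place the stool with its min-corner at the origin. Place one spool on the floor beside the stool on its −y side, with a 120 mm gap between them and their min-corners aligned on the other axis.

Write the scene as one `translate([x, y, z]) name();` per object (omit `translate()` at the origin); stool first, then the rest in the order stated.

stool();
translate([0, -270, 0]) spool();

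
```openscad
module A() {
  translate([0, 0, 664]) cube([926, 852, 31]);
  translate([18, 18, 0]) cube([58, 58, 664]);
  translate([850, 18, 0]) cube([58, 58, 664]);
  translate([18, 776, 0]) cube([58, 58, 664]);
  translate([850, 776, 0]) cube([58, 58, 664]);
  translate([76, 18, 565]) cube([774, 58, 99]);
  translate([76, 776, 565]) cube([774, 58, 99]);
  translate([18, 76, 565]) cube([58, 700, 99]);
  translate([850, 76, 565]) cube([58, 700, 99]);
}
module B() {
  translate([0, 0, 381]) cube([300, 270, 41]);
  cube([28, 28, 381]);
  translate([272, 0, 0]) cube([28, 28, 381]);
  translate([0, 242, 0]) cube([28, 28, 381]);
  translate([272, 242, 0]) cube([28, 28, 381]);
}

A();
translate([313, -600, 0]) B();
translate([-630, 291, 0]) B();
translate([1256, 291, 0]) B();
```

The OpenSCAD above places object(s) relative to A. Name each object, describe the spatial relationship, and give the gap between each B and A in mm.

A is a table. B is a stool. Three stools sit around the table at the −y, −x, +x sides. The gap between each stool and the table is 330 mm.

Each stool's nearest face is 330 mm from the table's bounding box.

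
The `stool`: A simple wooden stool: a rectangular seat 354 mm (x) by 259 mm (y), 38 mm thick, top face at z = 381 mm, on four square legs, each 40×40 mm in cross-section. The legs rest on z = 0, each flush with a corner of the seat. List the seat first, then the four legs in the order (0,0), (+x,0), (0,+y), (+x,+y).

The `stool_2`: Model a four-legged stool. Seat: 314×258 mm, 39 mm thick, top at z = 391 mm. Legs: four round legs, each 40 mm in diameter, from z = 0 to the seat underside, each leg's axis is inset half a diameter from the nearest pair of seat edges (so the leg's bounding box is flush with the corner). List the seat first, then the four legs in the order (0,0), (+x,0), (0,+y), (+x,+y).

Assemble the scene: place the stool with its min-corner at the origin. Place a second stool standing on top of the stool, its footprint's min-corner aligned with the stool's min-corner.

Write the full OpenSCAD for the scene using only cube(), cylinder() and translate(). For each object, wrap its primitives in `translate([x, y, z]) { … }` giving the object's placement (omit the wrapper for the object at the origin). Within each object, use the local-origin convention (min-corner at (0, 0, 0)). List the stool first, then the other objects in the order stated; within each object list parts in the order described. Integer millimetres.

translate([0, 0, 343]) cube([354, 259, 38]);
cube([40, 40, 343]);
translate([314, 0, 0]) cube([40, 40, 343]);
translate([0, 219, 0]) cube([40, 40, 343]);
translate([314, 219, 0]) cube([40, 40, 343]);
translate([0, 0, 381]) {
  translate([0, 0, 352]) cube([314, 258, 39]);
  translate([20, 20, 0]) cylinder(h = 352, r = 20);
  translate([294, 20, 0]) cylinder(h = 352, r = 20);
  translate([20, 238, 0]) cylinder(h = 352, r = 20);
  translate([294, 238, 0]) cylinder(h = 352, r = 20);
}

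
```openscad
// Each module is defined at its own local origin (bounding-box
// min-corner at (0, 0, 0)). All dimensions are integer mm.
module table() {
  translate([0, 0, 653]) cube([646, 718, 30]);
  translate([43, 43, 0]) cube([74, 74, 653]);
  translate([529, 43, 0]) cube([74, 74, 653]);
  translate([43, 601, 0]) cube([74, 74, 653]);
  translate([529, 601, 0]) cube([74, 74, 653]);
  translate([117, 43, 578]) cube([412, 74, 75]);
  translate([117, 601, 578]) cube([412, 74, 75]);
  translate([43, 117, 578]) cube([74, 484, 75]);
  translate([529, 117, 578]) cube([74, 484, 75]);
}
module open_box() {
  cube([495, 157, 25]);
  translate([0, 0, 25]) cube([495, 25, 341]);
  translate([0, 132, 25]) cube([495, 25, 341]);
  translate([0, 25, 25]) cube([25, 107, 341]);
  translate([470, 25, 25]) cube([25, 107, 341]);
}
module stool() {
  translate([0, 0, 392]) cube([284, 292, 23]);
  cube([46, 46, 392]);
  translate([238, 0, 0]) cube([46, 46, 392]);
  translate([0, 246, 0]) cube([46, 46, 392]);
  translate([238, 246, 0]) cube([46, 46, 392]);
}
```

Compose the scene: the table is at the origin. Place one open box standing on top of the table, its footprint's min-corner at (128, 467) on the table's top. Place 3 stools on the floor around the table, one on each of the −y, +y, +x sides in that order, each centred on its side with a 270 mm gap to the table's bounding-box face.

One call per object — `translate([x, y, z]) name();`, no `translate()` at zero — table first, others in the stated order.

table();
translate([128, 467, 683]) open_box();
translate([181, -562, 0]) stool();
translate([181, 988, 0]) stool();
translate([916, 213, 0]) stool();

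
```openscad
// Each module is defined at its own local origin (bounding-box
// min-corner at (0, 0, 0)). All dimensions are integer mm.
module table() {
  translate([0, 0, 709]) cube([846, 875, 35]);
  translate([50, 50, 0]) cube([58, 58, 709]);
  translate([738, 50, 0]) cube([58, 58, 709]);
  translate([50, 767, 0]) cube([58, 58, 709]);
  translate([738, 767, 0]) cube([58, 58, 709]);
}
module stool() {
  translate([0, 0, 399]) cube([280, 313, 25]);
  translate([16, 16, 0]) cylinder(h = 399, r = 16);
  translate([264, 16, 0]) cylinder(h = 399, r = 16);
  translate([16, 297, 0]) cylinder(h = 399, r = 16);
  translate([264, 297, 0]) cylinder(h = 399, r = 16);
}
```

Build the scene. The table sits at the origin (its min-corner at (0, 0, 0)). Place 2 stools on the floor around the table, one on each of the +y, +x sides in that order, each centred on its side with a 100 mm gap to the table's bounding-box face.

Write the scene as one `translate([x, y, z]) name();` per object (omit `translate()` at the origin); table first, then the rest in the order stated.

table();
translate([283, 975, 0]) stool();
translate([946, 281, 0]) stool();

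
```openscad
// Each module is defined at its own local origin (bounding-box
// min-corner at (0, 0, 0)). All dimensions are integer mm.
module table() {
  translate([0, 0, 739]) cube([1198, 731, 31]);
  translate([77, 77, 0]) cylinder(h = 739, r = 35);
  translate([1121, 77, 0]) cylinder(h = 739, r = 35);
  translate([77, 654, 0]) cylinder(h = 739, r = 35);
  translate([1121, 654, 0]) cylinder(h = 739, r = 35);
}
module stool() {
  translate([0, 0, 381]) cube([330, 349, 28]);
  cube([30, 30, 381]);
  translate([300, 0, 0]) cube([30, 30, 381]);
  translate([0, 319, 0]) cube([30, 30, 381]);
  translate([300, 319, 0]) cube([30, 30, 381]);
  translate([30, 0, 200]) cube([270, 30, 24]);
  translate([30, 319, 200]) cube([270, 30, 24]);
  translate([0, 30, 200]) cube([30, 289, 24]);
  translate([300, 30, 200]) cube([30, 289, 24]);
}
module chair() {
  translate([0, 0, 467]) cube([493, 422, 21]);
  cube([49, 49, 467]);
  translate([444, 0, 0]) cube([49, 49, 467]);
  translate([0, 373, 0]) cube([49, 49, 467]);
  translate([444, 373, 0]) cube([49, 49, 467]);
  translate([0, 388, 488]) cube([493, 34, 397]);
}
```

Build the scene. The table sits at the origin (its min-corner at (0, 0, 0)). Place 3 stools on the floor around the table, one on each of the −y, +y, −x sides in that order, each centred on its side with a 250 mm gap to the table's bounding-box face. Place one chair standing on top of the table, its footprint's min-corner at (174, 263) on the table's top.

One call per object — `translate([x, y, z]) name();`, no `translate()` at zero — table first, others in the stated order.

table();
translate([434, -599, 0]) stool();
translate([434, 981, 0]) stool();
translate([-580, 191, 0]) stool();
translate([174, 263, 770]) chair();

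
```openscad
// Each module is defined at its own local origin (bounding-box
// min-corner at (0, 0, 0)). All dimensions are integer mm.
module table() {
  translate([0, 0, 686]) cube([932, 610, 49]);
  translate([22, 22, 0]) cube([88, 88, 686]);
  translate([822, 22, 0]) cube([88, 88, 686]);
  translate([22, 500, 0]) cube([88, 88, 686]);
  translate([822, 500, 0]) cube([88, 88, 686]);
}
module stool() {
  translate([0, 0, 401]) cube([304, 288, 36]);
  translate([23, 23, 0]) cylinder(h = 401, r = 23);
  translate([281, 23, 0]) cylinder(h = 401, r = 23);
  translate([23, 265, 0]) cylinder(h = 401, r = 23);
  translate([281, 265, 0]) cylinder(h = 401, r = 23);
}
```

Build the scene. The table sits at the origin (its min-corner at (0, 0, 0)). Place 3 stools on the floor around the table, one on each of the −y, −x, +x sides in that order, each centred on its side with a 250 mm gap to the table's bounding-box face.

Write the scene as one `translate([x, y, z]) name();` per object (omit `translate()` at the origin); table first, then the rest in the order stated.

table();
translate([314, -538, 0]) stool();
translate([-554, 161, 0]) stool();
translate([1182, 161, 0]) stool();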